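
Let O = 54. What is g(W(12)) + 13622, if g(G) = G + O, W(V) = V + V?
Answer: 13700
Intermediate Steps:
W(V) = 2*V
g(G) = 54 + G (g(G) = G + 54 = 54 + G)
g(W(12)) + 13622 = (54 + 2*12) + 13622 = (54 + 24) + 13622 = 78 + 13622 = 13700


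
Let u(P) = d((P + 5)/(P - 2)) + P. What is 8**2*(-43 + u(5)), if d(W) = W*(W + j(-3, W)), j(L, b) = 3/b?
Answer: -13760/9 ≈ -1528.9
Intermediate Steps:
d(W) = W*(W + 3/W)
u(P) = 3 + P + (5 + P)**2/(-2 + P)**2 (u(P) = (3 + ((P + 5)/(P - 2))**2) + P = (3 + ((5 + P)/(-2 + P))**2) + P = (3 + (5 + P)**2/(-2 + P)**2) + P = 3 + P + (5 + P)**2/(-2 + P)**2)
8**2*(-43 + u(5)) = 8**2*(-43 + (37 + 5**3 + 2*5)/(4 + 5**2 - 4*5)) = 64*(-43 + (37 + 125 + 10)/(4 + 25 - 20)) = 64*(-43 + 172/9) = 64*(-215/9) = -13760/9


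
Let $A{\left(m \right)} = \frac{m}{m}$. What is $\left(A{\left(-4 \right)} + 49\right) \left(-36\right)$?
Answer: $-1800$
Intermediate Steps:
$A{\left(m \right)} = 1$
$\left(A{\left(-4 \right)} + 49\right) \left(-36\right) = \left(1 + 49\right) \left(-36\right) = 50 \left(-36\right) = -1800$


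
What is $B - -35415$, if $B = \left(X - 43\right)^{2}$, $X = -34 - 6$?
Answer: $42304$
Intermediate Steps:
$X = -40$
$B = 6889$ ($B = \left(-40 - 43\right)^{2} = \left(-83\right)^{2} = 6889$)
$B - -35415 = 6889 - -35415 = 6889 + 35415 = 42304$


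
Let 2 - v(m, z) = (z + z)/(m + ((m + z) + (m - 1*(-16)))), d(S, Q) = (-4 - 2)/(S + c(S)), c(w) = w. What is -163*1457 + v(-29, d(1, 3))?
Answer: -8787096/37 ≈ -2.3749e+5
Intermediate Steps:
d(S, Q) = -3/S (d(S, Q) = (-4 - 2)/(S + S) = -6*1/(2*S) = -3/S)
v(m, z) = 2 - 2*z/(16 + z + 3*m) (v(m, z) = 2 - (z + z)/(m + ((m + z) + (m - 1*(-16)))) = 2 - 2*z/(m + ((m + z) + (m + 16))) = 2 - 2*z/(m + ((m + z) + (16 + m))) = 2 - 2*z/(m + (16 + z + 2*m)) = 2 - 2*z/(16 + z + 3*m))
-163*1457 + v(-29, d(1, 3)) = -163*1457 + 2*(16 + 3*(-29))/(16 - 3/1 + 3*(-29)) = -237491 + 2*(16 - 87)/(16 - 3*1 - 87) = -237491 + 2*(-71)/(16 - 3 - 87) = -237491 + 2*(-71)/(-74) = -237491 + 2*(-1/74)*(-71) = -237491 + 71/37 = -8787096/37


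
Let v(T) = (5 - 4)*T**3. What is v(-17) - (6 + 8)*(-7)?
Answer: -4815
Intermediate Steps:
v(T) = T**3 (v(T) = 1*T**3 = T**3)
v(-17) - (6 + 8)*(-7) = (-17)**3 - (6 + 8)*(-7) = -4913 - 14*(-7) = -4913 - 1*(-98) = -4913 + 98 = -4815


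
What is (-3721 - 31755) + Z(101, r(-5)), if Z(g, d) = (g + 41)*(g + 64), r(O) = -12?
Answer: -12046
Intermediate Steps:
Z(g, d) = (41 + g)*(64 + g)
(-3721 - 31755) + Z(101, r(-5)) = (-3721 - 31755) + (2624 + 101² + 105*101) = -35476 + (2624 + 10201 + 10605) = -35476 + 23430 = -12046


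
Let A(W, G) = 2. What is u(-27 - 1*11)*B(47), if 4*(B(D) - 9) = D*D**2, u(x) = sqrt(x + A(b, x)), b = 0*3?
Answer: 311577*I/2 ≈ 1.5579e+5*I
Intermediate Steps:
b = 0
u(x) = sqrt(2 + x) (u(x) = sqrt(x + 2) = sqrt(2 + x))
B(D) = 9 + D**3/4 (B(D) = 9 + (D*D**2)/4 = 9 + D**3/4)
u(-27 - 1*11)*B(47) = sqrt(2 + (-27 - 1*11))*(9 + (1/4)*47**3) = sqrt(2 + (-27 - 11))*(9 + (1/4)*103823) = sqrt(2 - 38)*(9 + 103823/4) = sqrt(-36)*(103859/4) = (6*I)*(103859/4) = 311577*I/2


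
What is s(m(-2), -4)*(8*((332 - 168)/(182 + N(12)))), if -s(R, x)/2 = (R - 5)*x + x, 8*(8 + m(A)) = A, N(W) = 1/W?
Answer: -1542912/2185 ≈ -706.14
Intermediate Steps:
m(A) = -8 + A/8
s(R, x) = -2*x - 2*x*(-5 + R) (s(R, x) = -2*((R - 5)*x + x) = -2*((-5 + R)*x + x) = -2*(x*(-5 + R) + x) = -2*(x + x*(-5 + R)) = -2*x - 2*x*(-5 + R))
s(m(-2), -4)*(8*((332 - 168)/(182 + N(12)))) = (2*(-4)*(4 - (-8 + (⅛)*(-2))))*(8*((332 - 168)/(182 + 1/12))) = (2*(-4)*(4 - (-8 - ¼)))*(8*(164/(182 + 1/12))) = (2*(-4)*(4 - 1*(-33/4)))*(8*(164/(2185/12))) = (2*(-4)*(4 + 33/4))*(8*(164*(12/2185))) = (2*(-4)*(49/4))*(8*(1968/2185)) = -98*15744/2185 = -1542912/2185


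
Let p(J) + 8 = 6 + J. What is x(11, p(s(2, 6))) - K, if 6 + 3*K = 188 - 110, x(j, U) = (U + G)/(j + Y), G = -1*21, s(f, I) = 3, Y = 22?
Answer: -812/33 ≈ -24.606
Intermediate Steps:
p(J) = -2 + J (p(J) = -8 + (6 + J) = -2 + J)
G = -21
x(j, U) = (-21 + U)/(22 + j) (x(j, U) = (U - 21)/(j + 22) = (-21 + U)/(22 + j))
K = 24 (K = -2 + (188 - 110)/3 = -2 + (⅓)*78 = -2 + 26 = 24)
x(11, p(s(2, 6))) - K = (-21 + (-2 + 3))/(22 + 11) - 1*24 = (-21 + 1)/33 - 24 = (1/33)*(-20) - 24 = -20/33 - 24 = -812/33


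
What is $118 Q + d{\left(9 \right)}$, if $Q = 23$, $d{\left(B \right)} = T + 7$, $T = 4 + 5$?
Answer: $2730$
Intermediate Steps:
$T = 9$
$d{\left(B \right)} = 16$ ($d{\left(B \right)} = 9 + 7 = 16$)
$118 Q + d{\left(9 \right)} = 118 \cdot 23 + 16 = 2714 + 16 = 2730$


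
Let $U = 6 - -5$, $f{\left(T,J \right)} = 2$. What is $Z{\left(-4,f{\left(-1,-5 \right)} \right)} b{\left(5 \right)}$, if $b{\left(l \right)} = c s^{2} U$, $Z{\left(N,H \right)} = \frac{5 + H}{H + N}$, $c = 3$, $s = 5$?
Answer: $- \frac{5775}{2} \approx -2887.5$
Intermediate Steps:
$U = 11$ ($U = 6 + 5 = 11$)
$Z{\left(N,H \right)} = \frac{5 + H}{H + N}$
$b{\left(l \right)} = 825$ ($b{\left(l \right)} = 3 \cdot 5^{2} \cdot 11 = 3 \cdot 25 \cdot 11 = 75 \cdot 11 = 825$)
$Z{\left(-4,f{\left(-1,-5 \right)} \right)} b{\left(5 \right)} = \frac{5 + 2}{2 - 4} \cdot 825 = \frac{1}{-2} \cdot 7 \cdot 825 = \left(- \frac{1}{2}\right) 7 \cdot 825 = \left(- \frac{7}{2}\right) 825 = - \frac{5775}{2}$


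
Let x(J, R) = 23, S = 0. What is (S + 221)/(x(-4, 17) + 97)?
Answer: 221/120 ≈ 1.8417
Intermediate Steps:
(S + 221)/(x(-4, 17) + 97) = (0 + 221)/(23 + 97) = 221/120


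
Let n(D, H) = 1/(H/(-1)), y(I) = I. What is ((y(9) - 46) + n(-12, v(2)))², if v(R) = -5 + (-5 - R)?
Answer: 196249/144 ≈ 1362.8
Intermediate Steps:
v(R) = -10 - R
n(D, H) = -1/H (n(D, H) = 1/(H*(-1)) = 1/(-H) = -1/H)
((y(9) - 46) + n(-12, v(2)))² = ((9 - 46) - 1/(-10 - 1*2))² = (-37 - 1/(-10 - 2))² = (-37 - 1/(-12))² = (-37 - 1*(-1/12))² = (-37 + 1/12)² = (-443/12)² = 196249/144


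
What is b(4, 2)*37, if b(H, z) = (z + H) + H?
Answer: 370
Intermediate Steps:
b(H, z) = z + 2*H (b(H, z) = (H + z) + H = z + 2*H)
b(4, 2)*37 = (2 + 2*4)*37 = (2 + 8)*37 = 10*37 = 370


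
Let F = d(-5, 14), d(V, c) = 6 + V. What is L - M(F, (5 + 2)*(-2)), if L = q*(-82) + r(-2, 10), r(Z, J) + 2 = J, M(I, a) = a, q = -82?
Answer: 6746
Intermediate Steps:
F = 1 (F = 6 - 5 = 1)
r(Z, J) = -2 + J
L = 6732 (L = -82*(-82) + (-2 + 10) = 6724 + 8 = 6732)
L - M(F, (5 + 2)*(-2)) = 6732 - (5 + 2)*(-2) = 6732 - 7*(-2) = 6732 - 1*(-14) = 6732 + 14 = 6746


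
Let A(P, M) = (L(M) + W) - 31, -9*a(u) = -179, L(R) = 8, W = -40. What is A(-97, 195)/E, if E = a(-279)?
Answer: -567/179 ≈ -3.1676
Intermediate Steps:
a(u) = 179/9 (a(u) = -1/9*(-179) = 179/9)
A(P, M) = -63 (A(P, M) = (8 - 40) - 31 = -32 - 31 = -63)
E = 179/9 ≈ 19.889
A(-97, 195)/E = -63/179/9 = -63*9/179 = -567/179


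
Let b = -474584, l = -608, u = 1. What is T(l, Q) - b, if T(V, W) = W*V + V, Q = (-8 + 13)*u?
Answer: 470936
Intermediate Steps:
Q = 5 (Q = (-8 + 13)*1 = 5*1 = 5)
T(V, W) = V + V*W (T(V, W) = V*W + V = V + V*W)
T(l, Q) - b = -608*(1 + 5) - 1*(-474584) = -608*6 + 474584 = -3648 + 474584 = 470936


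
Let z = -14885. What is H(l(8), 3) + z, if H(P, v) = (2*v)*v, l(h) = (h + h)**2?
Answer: -14867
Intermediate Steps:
l(h) = 4*h**2 (l(h) = (2*h)**2 = 4*h**2)
H(P, v) = 2*v**2
H(l(8), 3) + z = 2*3**2 - 14885 = 2*9 - 14885 = 18 - 14885 = -14867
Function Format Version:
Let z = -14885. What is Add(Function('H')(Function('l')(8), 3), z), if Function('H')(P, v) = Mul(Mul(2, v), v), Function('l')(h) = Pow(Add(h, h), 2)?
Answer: -14867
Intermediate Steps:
Function('l')(h) = Mul(4, Pow(h, 2)) (Function('l')(h) = Pow(Mul(2, h), 2) = Mul(4, Pow(h, 2)))
Function('H')(P, v) = Mul(2, Pow(v, 2))
Add(Function('H')(Function('l')(8), 3), z) = Add(Mul(2, Pow(3, 2)), -14885) = Add(Mul(2, 9), -14885) = Add(18, -14885) = -14867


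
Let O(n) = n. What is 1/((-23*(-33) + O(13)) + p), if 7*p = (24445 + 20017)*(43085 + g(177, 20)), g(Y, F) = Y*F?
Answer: 7/2073046154 ≈ 3.3767e-9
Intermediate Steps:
g(Y, F) = F*Y
p = 2073040750/7 (p = ((24445 + 20017)*(43085 + 20*177))/7 = (44462*(43085 + 3540))/7 = (44462*46625)/7 = (⅐)*2073040750 = 2073040750/7 ≈ 2.9615e+8)
1/((-23*(-33) + O(13)) + p) = 1/((-23*(-33) + 13) + 2073040750/7) = 1/((759 + 13) + 2073040750/7) = 1/(772 + 2073040750/7) = 1/(2073046154/7) = 7/2073046154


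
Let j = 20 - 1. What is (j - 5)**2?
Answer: 196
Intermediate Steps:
j = 19
(j - 5)**2 = (19 - 5)**2 = 14**2 = 196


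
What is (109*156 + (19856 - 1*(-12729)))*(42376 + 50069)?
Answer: 4584255105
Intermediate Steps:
(109*156 + (19856 - 1*(-12729)))*(42376 + 50069) = (17004 + (19856 + 12729))*92445 = (17004 + 32585)*92445 = 49589*92445 = 4584255105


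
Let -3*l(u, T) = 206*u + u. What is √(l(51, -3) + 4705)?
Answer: √1186 ≈ 34.438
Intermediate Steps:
l(u, T) = -69*u (l(u, T) = -(206*u + u)/3 = -69*u)
√(l(51, -3) + 4705) = √(-69*51 + 4705) = √(-3519 + 4705) = √1186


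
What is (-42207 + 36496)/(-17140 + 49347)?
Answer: -5711/32207 ≈ -0.17732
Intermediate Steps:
(-42207 + 36496)/(-17140 + 49347) = -5711/32207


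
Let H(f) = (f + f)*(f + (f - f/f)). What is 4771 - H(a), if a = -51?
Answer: -5735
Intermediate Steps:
H(f) = 2*f*(-1 + 2*f) (H(f) = (2*f)*(f + (f - 1*1)) = (2*f)*(f + (f - 1)) = (2*f)*(f + (-1 + f)) = (2*f)*(-1 + 2*f) = 2*f*(-1 + 2*f))
4771 - H(a) = 4771 - 2*(-51)*(-1 + 2*(-51)) = 4771 - 2*(-51)*(-1 - 102) = 4771 - 2*(-51)*(-103) = 4771 - 1*10506 = 4771 - 10506 = -5735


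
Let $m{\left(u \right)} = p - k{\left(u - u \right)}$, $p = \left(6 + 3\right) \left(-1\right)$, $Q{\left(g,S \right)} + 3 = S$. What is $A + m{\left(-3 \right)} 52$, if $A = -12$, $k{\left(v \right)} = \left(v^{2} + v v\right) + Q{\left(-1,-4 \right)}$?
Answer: $-116$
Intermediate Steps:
$Q{\left(g,S \right)} = -3 + S$
$k{\left(v \right)} = -7 + 2 v^{2}$ ($k{\left(v \right)} = \left(v^{2} + v v\right) - 7 = \left(v^{2} + v^{2}\right) - 7 = 2 v^{2} - 7 = -7 + 2 v^{2}$)
$p = -9$ ($p = 9 \left(-1\right) = -9$)
$m{\left(u \right)} = -2$ ($m{\left(u \right)} = -9 - \left(-7 + 2 \left(u - u\right)^{2}\right) = -9 - \left(-7 + 2 \cdot 0^{2}\right) = -9 - \left(-7 + 2 \cdot 0\right) = -9 - \left(-7 + 0\right) = -9 - -7 = -9 + 7 = -2$)
$A + m{\left(-3 \right)} 52 = -12 - 104 = -116$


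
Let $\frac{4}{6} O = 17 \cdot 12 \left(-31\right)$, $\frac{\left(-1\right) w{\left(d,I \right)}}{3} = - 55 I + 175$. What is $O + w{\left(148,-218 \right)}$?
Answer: $-45981$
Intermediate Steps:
$w{\left(d,I \right)} = -525 + 165 I$ ($w{\left(d,I \right)} = - 3 \left(- 55 I + 175\right) = - 3 \left(175 - 55 I\right) = -525 + 165 I$)
$O = -9486$ ($O = \frac{3 \cdot 17 \cdot 12 \left(-31\right)}{2} = \frac{3 \cdot 204 \left(-31\right)}{2} = \frac{3}{2} \left(-6324\right) = -9486$)
$O + w{\left(148,-218 \right)} = -9486 + \left(-525 + 165 \left(-218\right)\right) = -9486 - 36495 = -45981$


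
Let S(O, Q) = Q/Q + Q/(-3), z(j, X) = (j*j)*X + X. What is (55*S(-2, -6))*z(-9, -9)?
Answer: -121770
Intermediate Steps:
z(j, X) = X + X*j**2 (z(j, X) = j**2*X + X = X*j**2 + X = X + X*j**2)
S(O, Q) = 1 - Q/3 (S(O, Q) = 1 + Q*(-1/3) = 1 - Q/3)
(55*S(-2, -6))*z(-9, -9) = (55*(1 - 1/3*(-6)))*(-9*(1 + (-9)**2)) = (55*(1 + 2))*(-9*(1 + 81)) = (55*3)*(-9*82) = 165*(-738) = -121770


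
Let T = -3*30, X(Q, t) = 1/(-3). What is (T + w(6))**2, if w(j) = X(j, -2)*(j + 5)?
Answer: 78961/9 ≈ 8773.4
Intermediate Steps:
X(Q, t) = -1/3
T = -90
w(j) = -5/3 - j/3 (w(j) = -(j + 5)/3 = -(5 + j)/3 = -5/3 - j/3)
(T + w(6))**2 = (-90 + (-5/3 - 1/3*6))**2 = (-90 + (-5/3 - 2))**2 = (-90 - 11/3)**2 = (-281/3)**2 = 78961/9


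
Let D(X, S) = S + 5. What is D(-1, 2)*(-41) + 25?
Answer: -262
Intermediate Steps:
D(X, S) = 5 + S
D(-1, 2)*(-41) + 25 = (5 + 2)*(-41) + 25 = 7*(-41) + 25 = -287 + 25 = -262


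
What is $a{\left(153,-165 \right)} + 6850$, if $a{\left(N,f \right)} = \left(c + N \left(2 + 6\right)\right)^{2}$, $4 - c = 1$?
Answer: $1512379$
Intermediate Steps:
$c = 3$ ($c = 4 - 1 = 3$)
$a{\left(N,f \right)} = \left(3 + 8 N\right)^{2}$ ($a{\left(N,f \right)} = \left(3 + N \left(2 + 6\right)\right)^{2} = \left(3 + N 8\right)^{2} = \left(3 + 8 N\right)^{2}$)
$a{\left(153,-165 \right)} + 6850 = \left(3 + 8 \cdot 153\right)^{2} + 6850 = \left(3 + 1224\right)^{2} + 6850 = 1227^{2} + 6850 = 1505529 + 6850 = 1512379$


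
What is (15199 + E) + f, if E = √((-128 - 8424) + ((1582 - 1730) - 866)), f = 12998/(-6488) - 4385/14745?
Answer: 145380074105/9566556 + I*√9566 ≈ 15197.0 + 97.806*I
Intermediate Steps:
f = -22010539/9566556 (f = 12998*(-1/6488) - 4385*1/14745 = -6499/3244 - 877/2949 = -22010539/9566556 ≈ -2.3008)
E = I*√9566 (E = √(-8552 + (-148 - 866)) = √(-8552 - 1014) = √(-9566) = I*√9566 ≈ 97.806*I)
(15199 + E) + f = (15199 + I*√9566) - 22010539/9566556 = 145380074105/9566556 + I*√9566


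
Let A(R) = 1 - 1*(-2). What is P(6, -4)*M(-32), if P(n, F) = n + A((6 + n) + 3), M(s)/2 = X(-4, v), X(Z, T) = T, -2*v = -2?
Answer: 18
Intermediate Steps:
v = 1 (v = -1/2*(-2) = 1)
M(s) = 2 (M(s) = 2*1 = 2)
A(R) = 3 (A(R) = 1 + 2 = 3)
P(n, F) = 3 + n (P(n, F) = n + 3 = 3 + n)
P(6, -4)*M(-32) = (3 + 6)*2 = 9*2 = 18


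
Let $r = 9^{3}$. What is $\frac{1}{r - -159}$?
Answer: $\frac{1}{888} \approx 0.0011261$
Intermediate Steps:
$r = 729$
$\frac{1}{r - -159} = \frac{1}{729 - -159} = \frac{1}{729 + 159} = \frac{1}{888}$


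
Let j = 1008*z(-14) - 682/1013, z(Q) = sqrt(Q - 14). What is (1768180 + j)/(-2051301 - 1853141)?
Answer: -895582829/1977599873 - 1008*I*sqrt(7)/1952221 ≈ -0.45286 - 0.0013661*I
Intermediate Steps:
z(Q) = sqrt(-14 + Q)
j = -682/1013 + 2016*I*sqrt(7) (j = 1008*sqrt(-14 - 14) - 682/1013 = 1008*sqrt(-28) - 682*1/1013 = 1008*(2*I*sqrt(7)) - 682/1013 = 2016*I*sqrt(7) - 682/1013 = -682/1013 + 2016*I*sqrt(7) ≈ -0.67325 + 5333.8*I)
(1768180 + j)/(-2051301 - 1853141) = (1768180 + (-682/1013 + 2016*I*sqrt(7)))/(-2051301 - 1853141) = (1791165658/1013 + 2016*I*sqrt(7))/(-3904442) = (1791165658/1013 + 2016*I*sqrt(7))*(-1/3904442) = -895582829/1977599873 - 1008*I*sqrt(7)/1952221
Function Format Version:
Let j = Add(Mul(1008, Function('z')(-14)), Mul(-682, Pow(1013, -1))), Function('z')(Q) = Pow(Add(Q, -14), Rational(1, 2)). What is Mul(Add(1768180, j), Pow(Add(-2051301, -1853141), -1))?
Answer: Add(Rational(-895582829, 1977599873), Mul(Rational(-1008, 1952221), I, Pow(7, Rational(1, 2)))) ≈ Add(-0.45286, Mul(-0.0013661, I))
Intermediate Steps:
Function('z')(Q) = Pow(Add(-14, Q), Rational(1, 2))
j = Add(Rational(-682, 1013), Mul(2016, I, Pow(7, Rational(1, 2)))) (j = Add(Mul(1008, Pow(Add(-14, -14), Rational(1, 2))), Mul(-682, Pow(1013, -1))) = Add(Mul(1008, Pow(-28, Rational(1, 2))), Mul(-682, Rational(1, 1013))) = Add(Mul(1008, Mul(2, I, Pow(7, Rational(1, 2)))), Rational(-682, 1013)) = Add(Mul(2016, I, Pow(7, Rational(1, 2))), Rational(-682, 1013)) = Add(Rational(-682, 1013), Mul(2016, I, Pow(7, Rational(1, 2)))) ≈ Add(-0.67325, Mul(5333.8, I)))
Mul(Add(1768180, j), Pow(Add(-2051301, -1853141), -1)) = Mul(Add(1768180, Add(Rational(-682, 1013), Mul(2016, I, Pow(7, Rational(1, 2))))), Pow(Add(-2051301, -1853141), -1)) = Mul(Add(Rational(1791165658, 1013), Mul(2016, I, Pow(7, Rational(1, 2)))), Pow(-3904442, -1)) = Mul(Add(Rational(1791165658, 1013), Mul(2016, I, Pow(7, Rational(1, 2)))), Rational(-1, 3904442)) = Add(Rational(-895582829, 1977599873), Mul(Rational(-1008, 1952221), I, Pow(7, Rational(1, 2))))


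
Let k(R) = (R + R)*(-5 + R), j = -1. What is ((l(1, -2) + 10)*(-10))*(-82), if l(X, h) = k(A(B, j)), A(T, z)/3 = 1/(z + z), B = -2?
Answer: 24190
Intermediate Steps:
A(T, z) = 3/(2*z) (A(T, z) = 3/(z + z) = 3/((2*z)) = 3*(1/(2*z)) = 3/(2*z))
k(R) = 2*R*(-5 + R) (k(R) = (2*R)*(-5 + R) = 2*R*(-5 + R))
l(X, h) = 39/2 (l(X, h) = 2*((3/2)/(-1))*(-5 + (3/2)/(-1)) = 2*((3/2)*(-1))*(-5 + (3/2)*(-1)) = 2*(-3/2)*(-5 - 3/2) = 2*(-3/2)*(-13/2) = 39/2)
((l(1, -2) + 10)*(-10))*(-82) = ((39/2 + 10)*(-10))*(-82) = ((59/2)*(-10))*(-82) = -295*(-82) = 24190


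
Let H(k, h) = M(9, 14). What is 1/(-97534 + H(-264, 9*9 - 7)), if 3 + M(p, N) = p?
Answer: -1/97528 ≈ -1.0253e-5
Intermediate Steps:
M(p, N) = -3 + p
H(k, h) = 6 (H(k, h) = -3 + 9 = 6)
1/(-97534 + H(-264, 9*9 - 7)) = 1/(-97534 + 6) = 1/(-97528) = -1/97528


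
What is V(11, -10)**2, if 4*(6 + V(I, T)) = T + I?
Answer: 529/16 ≈ 33.063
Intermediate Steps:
V(I, T) = -6 + I/4 + T/4 (V(I, T) = -6 + (T + I)/4 = -6 + (I + T)/4 = -6 + (I/4 + T/4) = -6 + I/4 + T/4)
V(11, -10)**2 = (-6 + (1/4)*11 + (1/4)*(-10))**2 = (-6 + 11/4 - 5/2)**2 = (-23/4)**2 = 529/16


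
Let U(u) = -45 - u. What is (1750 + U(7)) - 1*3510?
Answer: -1812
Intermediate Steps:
(1750 + U(7)) - 1*3510 = (1750 + (-45 - 1*7)) - 1*3510 = (1750 + (-45 - 7)) - 3510 = (1750 - 52) - 3510 = 1698 - 3510 = -1812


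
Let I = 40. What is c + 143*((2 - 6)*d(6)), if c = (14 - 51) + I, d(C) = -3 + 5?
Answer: -1141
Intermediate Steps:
d(C) = 2
c = 3 (c = (14 - 51) + 40 = -37 + 40 = 3)
c + 143*((2 - 6)*d(6)) = 3 + 143*((2 - 6)*2) = 3 + 143*(-4*2) = 3 + 143*(-8) = 3 - 1144 = -1141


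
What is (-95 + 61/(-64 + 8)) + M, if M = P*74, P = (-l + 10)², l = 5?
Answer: 98219/56 ≈ 1753.9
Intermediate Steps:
P = 25 (P = (-1*5 + 10)² = (-5 + 10)² = 5² = 25)
M = 1850 (M = 25*74 = 1850)
(-95 + 61/(-64 + 8)) + M = (-95 + 61/(-64 + 8)) + 1850 = (-95 + 61/(-56)) + 1850 = (-95 + 61*(-1/56)) + 1850 = (-95 - 61/56) + 1850 = -5381/56 + 1850 = 98219/56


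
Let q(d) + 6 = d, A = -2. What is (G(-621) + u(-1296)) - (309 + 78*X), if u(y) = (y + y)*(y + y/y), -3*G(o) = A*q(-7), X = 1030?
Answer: 9827947/3 ≈ 3.2760e+6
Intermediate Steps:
q(d) = -6 + d
G(o) = -26/3 (G(o) = -(-2)*(-6 - 7)/3 = -(-2)*(-13)/3 = -⅓*26 = -26/3)
u(y) = 2*y*(1 + y) (u(y) = (2*y)*(y + 1) = (2*y)*(1 + y) = 2*y*(1 + y))
(G(-621) + u(-1296)) - (309 + 78*X) = (-26/3 + 2*(-1296)*(1 - 1296)) - (309 + 78*1030) = (-26/3 + 2*(-1296)*(-1295)) - (309 + 80340) = (-26/3 + 3356640) - 1*80649 = 10069894/3 - 80649 = 9827947/3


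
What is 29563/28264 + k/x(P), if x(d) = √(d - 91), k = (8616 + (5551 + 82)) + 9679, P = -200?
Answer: 29563/28264 - 7976*I*√291/97 ≈ 1.046 - 1402.7*I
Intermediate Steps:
k = 23928 (k = (8616 + 5633) + 9679 = 14249 + 9679 = 23928)
x(d) = √(-91 + d)
29563/28264 + k/x(P) = 29563/28264 + 23928/(√(-91 - 200)) = 29563*(1/28264) + 23928/(√(-291)) = 29563/28264 + 23928/((I*√291)) = 29563/28264 + 23928*(-I*√291/291) = 29563/28264 - 7976*I*√291/97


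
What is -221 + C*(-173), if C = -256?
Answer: 44067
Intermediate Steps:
-221 + C*(-173) = -221 - 256*(-173) = -221 + 44288 = 44067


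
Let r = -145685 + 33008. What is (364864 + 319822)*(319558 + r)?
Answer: 141648524366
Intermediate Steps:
r = -112677
(364864 + 319822)*(319558 + r) = (364864 + 319822)*(319558 - 112677) = 684686*206881 = 141648524366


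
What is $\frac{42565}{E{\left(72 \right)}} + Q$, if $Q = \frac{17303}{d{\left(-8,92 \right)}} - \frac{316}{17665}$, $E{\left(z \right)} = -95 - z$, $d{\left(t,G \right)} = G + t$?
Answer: $- \frac{12120132083}{247804620} \approx -48.91$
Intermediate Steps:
$Q = \frac{305630951}{1483860}$ ($Q = \frac{17303}{92 - 8} - \frac{316}{17665} = \frac{17303}{84} - \frac{316}{17665} = \frac{305630951}{1483860} \approx 205.97$)
$\frac{42565}{E{\left(72 \right)}} + Q = \frac{42565}{-95 - 72} + \frac{305630951}{1483860} = \frac{42565}{-167} + \frac{305630951}{1483860} = 42565 \left(- \frac{1}{167}\right) + \frac{305630951}{1483860} = - \frac{42565}{167} + \frac{305630951}{1483860} = - \frac{12120132083}{247804620}$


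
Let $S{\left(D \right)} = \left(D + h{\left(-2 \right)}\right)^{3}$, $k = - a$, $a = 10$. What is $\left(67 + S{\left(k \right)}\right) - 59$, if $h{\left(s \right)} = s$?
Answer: $-1720$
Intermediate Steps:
$k = -10$ ($k = \left(-1\right) 10 = -10$)
$S{\left(D \right)} = \left(-2 + D\right)^{3}$ ($S{\left(D \right)} = \left(D - 2\right)^{3} = \left(-2 + D\right)^{3}$)
$\left(67 + S{\left(k \right)}\right) - 59 = \left(67 + \left(-2 - 10\right)^{3}\right) - 59 = \left(67 + \left(-12\right)^{3}\right) - 59 = \left(67 - 1728\right) - 59 = -1661 - 59 = -1720$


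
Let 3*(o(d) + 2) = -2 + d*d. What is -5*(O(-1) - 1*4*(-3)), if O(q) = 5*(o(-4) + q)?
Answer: -305/3 ≈ -101.67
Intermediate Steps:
o(d) = -8/3 + d**2/3 (o(d) = -2 + (-2 + d*d)/3 = -2 + (-2 + d**2)/3 = -2 + (-2/3 + d**2/3) = -8/3 + d**2/3)
O(q) = 40/3 + 5*q (O(q) = 5*((-8/3 + (1/3)*(-4)**2) + q) = 5*((-8/3 + (1/3)*16) + q) = 5*((-8/3 + 16/3) + q) = 5*(8/3 + q) = 40/3 + 5*q)
-5*(O(-1) - 1*4*(-3)) = -5*((40/3 + 5*(-1)) - 1*4*(-3)) = -5*((40/3 - 5) - 4*(-3)) = -5*(25/3 + 12) = -5*61/3 = -305/3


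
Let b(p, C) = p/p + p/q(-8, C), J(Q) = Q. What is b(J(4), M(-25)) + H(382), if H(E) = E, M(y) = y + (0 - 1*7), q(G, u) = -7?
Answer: 2677/7 ≈ 382.43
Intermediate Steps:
M(y) = -7 + y (M(y) = y + (0 - 7) = y - 7 = -7 + y)
b(p, C) = 1 - p/7 (b(p, C) = p/p + p/(-7) = 1 + p*(-⅐) = 1 - p/7)
b(J(4), M(-25)) + H(382) = (1 - ⅐*4) + 382 = (1 - 4/7) + 382 = 3/7 + 382 = 2677/7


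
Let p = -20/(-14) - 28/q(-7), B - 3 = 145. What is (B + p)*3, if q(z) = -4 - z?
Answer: 2942/7 ≈ 420.29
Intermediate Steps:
B = 148 (B = 3 + 145 = 148)
p = -166/21 (p = -20/(-14) - 28/(-4 - 1*(-7)) = -20*(-1/14) - 28/(-4 + 7) = 10/7 - 28/3 = -166/21 ≈ -7.9048)
(B + p)*3 = (148 - 166/21)*3 = (2942/21)*3 = 2942/7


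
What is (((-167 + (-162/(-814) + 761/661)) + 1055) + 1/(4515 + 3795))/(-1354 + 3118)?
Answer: 1988244586667/3943623748680 ≈ 0.50417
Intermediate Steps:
(((-167 + (-162/(-814) + 761/661)) + 1055) + 1/(4515 + 3795))/(-1354 + 3118) = (((-167 + (-162*(-1/814) + 761*(1/661))) + 1055) + 1/8310)/1764 = (((-167 + (81/407 + 761/661)) + 1055) + 1/8310)*(1/1764) = (((-167 + 363268/269027) + 1055) + 1/8310)*(1/1764) = ((-44564241/269027 + 1055) + 1/8310)*(1/1764) = (239259244/269027 + 1/8310)*(1/1764) = (1988244586667/2235614370)*(1/1764) = 1988244586667/3943623748680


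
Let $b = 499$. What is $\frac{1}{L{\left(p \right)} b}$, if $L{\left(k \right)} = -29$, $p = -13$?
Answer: $- \frac{1}{14471} \approx -6.9104 \cdot 10^{-5}$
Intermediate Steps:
$\frac{1}{L{\left(p \right)} b} = \frac{1}{\left(-29\right) 499} = \frac{1}{-14471} = - \frac{1}{14471}$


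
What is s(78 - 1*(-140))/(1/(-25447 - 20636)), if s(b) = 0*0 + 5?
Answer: -230415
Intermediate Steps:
s(b) = 5 (s(b) = 0 + 5 = 5)
s(78 - 1*(-140))/(1/(-25447 - 20636)) = 5/(1/(-25447 - 20636)) = 5/(1/(-46083)) = 5/(-1/46083) = 5*(-46083) = -230415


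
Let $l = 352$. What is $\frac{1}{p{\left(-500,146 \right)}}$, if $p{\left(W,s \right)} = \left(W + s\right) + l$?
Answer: $- \frac{1}{2} \approx -0.5$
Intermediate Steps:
$p{\left(W,s \right)} = 352 + W + s$ ($p{\left(W,s \right)} = \left(W + s\right) + 352 = 352 + W + s$)
$\frac{1}{p{\left(-500,146 \right)}} = \frac{1}{352 - 500 + 146} = \frac{1}{-2} = - \frac{1}{2}$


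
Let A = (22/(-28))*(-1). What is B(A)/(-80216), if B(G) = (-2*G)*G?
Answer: 121/7861168 ≈ 1.5392e-5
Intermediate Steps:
A = 11/14 (A = (22*(-1/28))*(-1) = -11/14*(-1) = 11/14 ≈ 0.78571)
B(G) = -2*G²
B(A)/(-80216) = -2*(11/14)²/(-80216) = -2*121/196*(-1/80216) = -121/98*(-1/80216) = 121/7861168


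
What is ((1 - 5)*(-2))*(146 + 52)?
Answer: 1584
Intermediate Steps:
((1 - 5)*(-2))*(146 + 52) = -4*(-2)*198 = 8*198 = 1584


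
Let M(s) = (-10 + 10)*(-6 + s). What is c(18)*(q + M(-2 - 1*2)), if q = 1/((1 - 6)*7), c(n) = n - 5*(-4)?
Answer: -38/35 ≈ -1.0857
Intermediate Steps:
c(n) = 20 + n (c(n) = n + 20 = 20 + n)
q = -1/35 (q = 1/(-5*7) = 1/(-35) = -1/35 ≈ -0.028571)
M(s) = 0 (M(s) = 0*(-6 + s) = 0)
c(18)*(q + M(-2 - 1*2)) = (20 + 18)*(-1/35 + 0) = 38*(-1/35) = -38/35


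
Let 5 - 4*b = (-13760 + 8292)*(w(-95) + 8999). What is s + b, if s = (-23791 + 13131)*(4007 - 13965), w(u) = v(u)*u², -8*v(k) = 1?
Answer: 935294139/8 ≈ 1.1691e+8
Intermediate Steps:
v(k) = -⅛ (v(k) = -⅛*1 = -⅛)
w(u) = -u²/8
s = 106152280 (s = -10660*(-9958) = 106152280)
b = 86075899/8 (b = 5/4 - (-13760 + 8292)*(-⅛*(-95)² + 8999)/4 = 5/4 - (-1367)*(-⅛*9025 + 8999) = 5/4 - (-1367)*(-9025/8 + 8999) = 5/4 - (-1367)*62967/8 = 5/4 - ¼*(-86075889/2) = 5/4 + 86075889/8 = 86075899/8 ≈ 1.0759e+7)
s + b = 106152280 + 86075899/8 = 935294139/8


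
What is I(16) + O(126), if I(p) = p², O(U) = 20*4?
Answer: 336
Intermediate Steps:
O(U) = 80
I(16) + O(126) = 16² + 80 = 256 + 80 = 336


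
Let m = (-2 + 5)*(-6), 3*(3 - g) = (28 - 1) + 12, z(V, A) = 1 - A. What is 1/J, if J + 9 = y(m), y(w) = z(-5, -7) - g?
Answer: ⅑ ≈ 0.11111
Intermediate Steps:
g = -10 (g = 3 - ((28 - 1) + 12)/3 = 3 - (27 + 12)/3 = 3 - ⅓*39 = 3 - 13 = -10)
m = -18 (m = 3*(-6) = -18)
y(w) = 18 (y(w) = (1 - 1*(-7)) - 1*(-10) = (1 + 7) + 10 = 8 + 10 = 18)
J = 9 (J = -9 + 18 = 9)
1/J = 1/9 = ⅑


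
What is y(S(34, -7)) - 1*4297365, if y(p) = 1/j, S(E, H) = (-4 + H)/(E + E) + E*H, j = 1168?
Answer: -5019322319/1168 ≈ -4.2974e+6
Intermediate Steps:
S(E, H) = E*H + (-4 + H)/(2*E) (S(E, H) = (-4 + H)/((2*E)) + E*H = (-4 + H)*(1/(2*E)) + E*H = (-4 + H)/(2*E) + E*H = E*H + (-4 + H)/(2*E))
y(p) = 1/1168
y(S(34, -7)) - 1*4297365 = 1/1168 - 1*4297365 = 1/1168 - 4297365 = -5019322319/1168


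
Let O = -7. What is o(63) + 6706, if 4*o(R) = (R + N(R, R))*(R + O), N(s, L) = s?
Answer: 8470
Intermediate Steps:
o(R) = R*(-7 + R)/2 (o(R) = ((R + R)*(R - 7))/4 = ((2*R)*(-7 + R))/4 = (2*R*(-7 + R))/4 = R*(-7 + R)/2)
o(63) + 6706 = (1/2)*63*(-7 + 63) + 6706 = (1/2)*63*56 + 6706 = 1764 + 6706 = 8470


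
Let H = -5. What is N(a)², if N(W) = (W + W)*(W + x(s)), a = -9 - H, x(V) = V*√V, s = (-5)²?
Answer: 937024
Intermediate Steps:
s = 25
x(V) = V^(3/2)
a = -4 (a = -9 - 1*(-5) = -9 + 5 = -4)
N(W) = 2*W*(125 + W) (N(W) = (W + W)*(W + 25^(3/2)) = (2*W)*(W + 125) = (2*W)*(125 + W) = 2*W*(125 + W))
N(a)² = (2*(-4)*(125 - 4))² = (2*(-4)*121)² = (-968)² = 937024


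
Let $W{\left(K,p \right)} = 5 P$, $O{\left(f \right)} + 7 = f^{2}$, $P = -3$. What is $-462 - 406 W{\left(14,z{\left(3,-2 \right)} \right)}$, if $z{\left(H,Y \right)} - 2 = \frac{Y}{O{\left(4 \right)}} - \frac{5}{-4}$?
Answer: $5628$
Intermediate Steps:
$O{\left(f \right)} = -7 + f^{2}$
$z{\left(H,Y \right)} = \frac{13}{4} + \frac{Y}{9}$ ($z{\left(H,Y \right)} = 2 + \left(\frac{Y}{-7 + 4^{2}} - \frac{5}{-4}\right) = 2 + \left(\frac{Y}{-7 + 16} - - \frac{5}{4}\right) = 2 + \left(\frac{Y}{9} + \frac{5}{4}\right) = 2 + \left(\frac{5}{4} + \frac{Y}{9}\right) = \frac{13}{4} + \frac{Y}{9}$)
$W{\left(K,p \right)} = -15$ ($W{\left(K,p \right)} = 5 \left(-3\right) = -15$)
$-462 - 406 W{\left(14,z{\left(3,-2 \right)} \right)} = -462 - -6090 = -462 + 6090 = 5628$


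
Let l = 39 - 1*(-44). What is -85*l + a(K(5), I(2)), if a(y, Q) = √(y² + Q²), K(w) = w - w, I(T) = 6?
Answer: -7049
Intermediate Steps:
K(w) = 0
a(y, Q) = √(Q² + y²)
l = 83 (l = 39 + 44 = 83)
-85*l + a(K(5), I(2)) = -85*83 + √(6² + 0²) = -7055 + √(36 + 0) = -7055 + √36 = -7055 + 6 = -7049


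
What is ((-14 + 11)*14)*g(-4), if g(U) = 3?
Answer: -126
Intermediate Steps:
((-14 + 11)*14)*g(-4) = ((-14 + 11)*14)*3 = -3*14*3 = -42*3 = -126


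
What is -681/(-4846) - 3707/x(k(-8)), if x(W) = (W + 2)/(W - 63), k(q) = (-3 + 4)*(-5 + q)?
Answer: -124115071/4846 ≈ -25612.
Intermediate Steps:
k(q) = -5 + q (k(q) = 1*(-5 + q) = -5 + q)
x(W) = (2 + W)/(-63 + W)
-681/(-4846) - 3707/x(k(-8)) = -681/(-4846) - 3707*(-63 + (-5 - 8))/(2 + (-5 - 8)) = -681*(-1/4846) - 3707*(-63 - 13)/(2 - 13) = 681/4846 - 3707/(-11/(-76)) = 681/4846 - 3707/((-1/76*(-11))) = 681/4846 - 3707/11/76 = 681/4846 - 3707*76/11 = 681/4846 - 25612 = -124115071/4846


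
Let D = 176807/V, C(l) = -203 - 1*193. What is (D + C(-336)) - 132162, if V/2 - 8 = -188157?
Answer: -49881487091/376298 ≈ -1.3256e+5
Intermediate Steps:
V = -376298 (V = 16 + 2*(-188157) = 16 - 376314 = -376298)
C(l) = -396 (C(l) = -203 - 193 = -396)
D = -176807/376298 (D = 176807/(-376298) = 176807*(-1/376298) = -176807/376298 ≈ -0.46986)
(D + C(-336)) - 132162 = (-176807/376298 - 396) - 132162 = -149190815/376298 - 132162 = -49881487091/376298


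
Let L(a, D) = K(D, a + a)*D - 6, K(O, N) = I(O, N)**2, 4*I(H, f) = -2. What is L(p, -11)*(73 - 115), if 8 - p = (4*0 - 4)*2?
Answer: 735/2 ≈ 367.50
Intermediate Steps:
I(H, f) = -1/2 (I(H, f) = (1/4)*(-2) = -1/2)
K(O, N) = 1/4 (K(O, N) = (-1/2)**2 = 1/4)
p = 16 (p = 8 - (4*0 - 4)*2 = 8 - (0 - 4)*2 = 8 - (-4)*2 = 8 - 1*(-8) = 8 + 8 = 16)
L(a, D) = -6 + D/4 (L(a, D) = D/4 - 6 = -6 + D/4)
L(p, -11)*(73 - 115) = (-6 + (1/4)*(-11))*(73 - 115) = (-6 - 11/4)*(-42) = -35/4*(-42) = 735/2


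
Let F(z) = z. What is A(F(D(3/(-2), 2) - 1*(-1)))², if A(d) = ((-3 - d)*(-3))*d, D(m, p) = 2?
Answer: 2916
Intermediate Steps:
A(d) = d*(9 + 3*d) (A(d) = (9 + 3*d)*d = d*(9 + 3*d))
A(F(D(3/(-2), 2) - 1*(-1)))² = (3*(2 - 1*(-1))*(3 + (2 - 1*(-1))))² = (3*(2 + 1)*(3 + (2 + 1)))² = (3*3*(3 + 3))² = (3*3*6)² = 54² = 2916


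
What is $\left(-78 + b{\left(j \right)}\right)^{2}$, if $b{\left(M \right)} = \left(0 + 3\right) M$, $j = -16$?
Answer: $15876$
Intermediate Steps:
$b{\left(M \right)} = 3 M$
$\left(-78 + b{\left(j \right)}\right)^{2} = \left(-78 + 3 \left(-16\right)\right)^{2} = \left(-78 - 48\right)^{2} = \left(-126\right)^{2} = 15876$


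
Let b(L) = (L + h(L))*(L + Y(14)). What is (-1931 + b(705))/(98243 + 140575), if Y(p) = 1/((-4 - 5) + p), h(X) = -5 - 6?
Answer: 812463/398030 ≈ 2.0412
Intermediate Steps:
h(X) = -11
Y(p) = 1/(-9 + p)
b(L) = (-11 + L)*(⅕ + L) (b(L) = (L - 11)*(L + 1/(-9 + 14)) = (-11 + L)*(L + 1/5) = (-11 + L)*(L + ⅕) = (-11 + L)*(⅕ + L))
(-1931 + b(705))/(98243 + 140575) = (-1931 + (-11/5 + 705² - 54/5*705))/(98243 + 140575) = (-1931 + (-11/5 + 497025 - 7614))/238818 = (-1931 + 2447044/5)*(1/238818) = (2437389/5)*(1/238818) = 812463/398030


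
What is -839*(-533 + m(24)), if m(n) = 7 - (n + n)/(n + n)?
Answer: 442153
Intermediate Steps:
m(n) = 6 (m(n) = 7 - 2*n/(2*n) = 7 - 2*n*1/(2*n) = 7 - 1*1 = 7 - 1 = 6)
-839*(-533 + m(24)) = -839*(-533 + 6) = -839*(-527) = 442153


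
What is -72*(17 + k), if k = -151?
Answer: 9648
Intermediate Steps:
-72*(17 + k) = -72*(17 - 151) = -72*(-134) = 9648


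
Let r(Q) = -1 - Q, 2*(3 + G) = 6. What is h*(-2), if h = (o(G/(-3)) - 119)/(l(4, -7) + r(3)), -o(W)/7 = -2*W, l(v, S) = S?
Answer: -238/11 ≈ -21.636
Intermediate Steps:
G = 0 (G = -3 + (½)*6 = -3 + 3 = 0)
o(W) = 14*W (o(W) = -(-14)*W = 14*W)
h = 119/11 (h = (14*(0/(-3)) - 119)/(-7 + (-1 - 1*3)) = (14*(0*(-⅓)) - 119)/(-7 + (-1 - 3)) = (14*0 - 119)/(-7 - 4) = (0 - 119)/(-11) = -119*(-1/11) = 119/11 ≈ 10.818)
h*(-2) = (119/11)*(-2) = -238/11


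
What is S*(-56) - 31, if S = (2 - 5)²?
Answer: -535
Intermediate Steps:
S = 9 (S = (-3)² = 9)
S*(-56) - 31 = 9*(-56) - 31 = -504 - 31 = -535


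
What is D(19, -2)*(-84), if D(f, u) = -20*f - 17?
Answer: 33348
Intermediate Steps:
D(f, u) = -17 - 20*f
D(19, -2)*(-84) = (-17 - 20*19)*(-84) = (-17 - 380)*(-84) = -397*(-84) = 33348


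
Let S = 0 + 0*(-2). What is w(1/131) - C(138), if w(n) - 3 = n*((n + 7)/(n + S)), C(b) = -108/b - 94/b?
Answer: 103690/9039 ≈ 11.471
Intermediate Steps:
S = 0 (S = 0 + 0 = 0)
C(b) = -202/b
w(n) = 10 + n (w(n) = 3 + n*((n + 7)/(n + 0)) = 3 + n*((7 + n)/n) = 3 + (7 + n) = 10 + n)
w(1/131) - C(138) = (10 + 1/131) - (-202)/138 = 1311/131 - 1*(-101/69) = 1311/131 + 101/69 = 103690/9039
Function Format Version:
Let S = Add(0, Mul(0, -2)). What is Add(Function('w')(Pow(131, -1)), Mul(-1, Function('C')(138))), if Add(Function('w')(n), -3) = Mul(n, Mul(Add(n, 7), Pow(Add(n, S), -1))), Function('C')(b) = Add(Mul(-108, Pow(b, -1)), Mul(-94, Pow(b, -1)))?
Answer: Rational(103690, 9039) ≈ 11.471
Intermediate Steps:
S = 0 (S = Add(0, 0) = 0)
Function('C')(b) = Mul(-202, Pow(b, -1))
Function('w')(n) = Add(10, n) (Function('w')(n) = Add(3, Mul(n, Mul(Add(n, 7), Pow(Add(n, 0), -1)))) = Add(3, Mul(n, Mul(Add(7, n), Pow(n, -1)))) = Add(3, Mul(n, Mul(Pow(n, -1), Add(7, n)))) = Add(3, Add(7, n)) = Add(10, n))
Add(Function('w')(Pow(131, -1)), Mul(-1, Function('C')(138))) = Add(Add(10, Pow(131, -1)), Mul(-1, Mul(-202, Pow(138, -1)))) = Add(Add(10, Rational(1, 131)), Mul(-1, Mul(-202, Rational(1, 138)))) = Add(Rational(1311, 131), Mul(-1, Rational(-101, 69))) = Add(Rational(1311, 131), Rational(101, 69)) = Rational(103690, 9039)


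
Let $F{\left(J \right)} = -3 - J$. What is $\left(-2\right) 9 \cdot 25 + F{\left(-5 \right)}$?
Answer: $-448$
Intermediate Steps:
$\left(-2\right) 9 \cdot 25 + F{\left(-5 \right)} = \left(-2\right) 9 \cdot 25 - -2 = \left(-18\right) 25 + \left(-3 + 5\right) = -450 + 2 = -448$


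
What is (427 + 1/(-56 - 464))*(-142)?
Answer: -15764769/260 ≈ -60634.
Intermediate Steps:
(427 + 1/(-56 - 464))*(-142) = (427 + 1/(-520))*(-142) = (427 - 1/520)*(-142) = (222039/520)*(-142) = -15764769/260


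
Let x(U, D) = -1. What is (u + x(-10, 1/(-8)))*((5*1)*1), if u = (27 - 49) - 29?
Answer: -260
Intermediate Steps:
u = -51 (u = -22 - 29 = -51)
(u + x(-10, 1/(-8)))*((5*1)*1) = (-51 - 1)*((5*1)*1) = -260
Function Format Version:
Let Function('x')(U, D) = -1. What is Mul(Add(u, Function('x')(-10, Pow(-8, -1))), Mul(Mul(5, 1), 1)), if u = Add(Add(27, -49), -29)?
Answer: -260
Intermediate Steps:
u = -51 (u = Add(-22, -29) = -51)
Mul(Add(u, Function('x')(-10, Pow(-8, -1))), Mul(Mul(5, 1), 1)) = Mul(Add(-51, -1), Mul(Mul(5, 1), 1)) = Mul(-52, Mul(5, 1)) = Mul(-52, 5) = -260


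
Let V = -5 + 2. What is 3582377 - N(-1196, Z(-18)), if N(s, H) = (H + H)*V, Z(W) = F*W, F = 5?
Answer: 3581837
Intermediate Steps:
V = -3
Z(W) = 5*W
N(s, H) = -6*H (N(s, H) = (H + H)*(-3) = (2*H)*(-3) = -6*H)
3582377 - N(-1196, Z(-18)) = 3582377 - (-6)*5*(-18) = 3582377 - (-6)*(-90) = 3582377 - 1*540 = 3582377 - 540 = 3581837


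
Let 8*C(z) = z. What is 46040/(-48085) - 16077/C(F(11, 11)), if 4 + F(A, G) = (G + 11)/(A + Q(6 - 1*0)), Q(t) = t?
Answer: 457106036/9617 ≈ 47531.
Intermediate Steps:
F(A, G) = -4 + (11 + G)/(6 + A) (F(A, G) = -4 + (G + 11)/(A + (6 - 1*0)) = -4 + (11 + G)/(A + (6 + 0)) = -4 + (11 + G)/(A + 6) = -4 + (11 + G)/(6 + A))
C(z) = z/8
46040/(-48085) - 16077/C(F(11, 11)) = 46040/(-48085) - 16077*8*(6 + 11)/(-13 + 11 - 4*11) = 46040*(-1/48085) - 16077*136/(-13 + 11 - 44) = -9208/9617 - 16077/(((1/17)*(-46))/8) = -9208/9617 - 16077/((⅛)*(-46/17)) = -9208/9617 - 16077/(-23/68) = -9208/9617 - 16077*(-68/23) = -9208/9617 + 47532 = 457106036/9617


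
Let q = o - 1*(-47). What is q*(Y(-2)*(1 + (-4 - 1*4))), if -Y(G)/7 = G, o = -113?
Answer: 6468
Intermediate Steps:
Y(G) = -7*G
q = -66 (q = -113 - 1*(-47) = -113 + 47 = -66)
q*(Y(-2)*(1 + (-4 - 1*4))) = -66*(-7*(-2))*(1 + (-4 - 1*4)) = -924*(1 + (-4 - 4)) = -924*(1 - 8) = -924*(-7) = -66*(-98) = 6468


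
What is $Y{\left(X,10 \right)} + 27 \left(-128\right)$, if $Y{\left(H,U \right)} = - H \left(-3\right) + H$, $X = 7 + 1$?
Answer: $-3424$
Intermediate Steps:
$X = 8$
$Y{\left(H,U \right)} = 4 H$ ($Y{\left(H,U \right)} = 3 H + H = 4 H$)
$Y{\left(X,10 \right)} + 27 \left(-128\right) = 4 \cdot 8 + 27 \left(-128\right) = 32 - 3456 = -3424$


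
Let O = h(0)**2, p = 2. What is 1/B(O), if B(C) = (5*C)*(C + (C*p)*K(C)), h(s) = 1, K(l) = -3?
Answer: -1/25 ≈ -0.040000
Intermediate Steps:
O = 1 (O = 1**2 = 1)
B(C) = -25*C**2 (B(C) = (5*C)*(C + (C*2)*(-3)) = (5*C)*(C + (2*C)*(-3)) = (5*C)*(C - 6*C) = (5*C)*(-5*C) = -25*C**2)
1/B(O) = 1/(-25*1**2) = 1/(-25*1) = 1/(-25) = -1/25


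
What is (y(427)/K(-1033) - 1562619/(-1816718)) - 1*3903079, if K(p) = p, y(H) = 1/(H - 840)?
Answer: -3025137633318374069/775064583622 ≈ -3.9031e+6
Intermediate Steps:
y(H) = 1/(-840 + H)
(y(427)/K(-1033) - 1562619/(-1816718)) - 1*3903079 = (1/((-840 + 427)*(-1033)) - 1562619/(-1816718)) - 1*3903079 = (-1/1033/(-413) - 1562619*(-1/1816718)) - 3903079 = (-1/413*(-1/1033) + 1562619/1816718) - 3903079 = (1/426629 + 1562619/1816718) - 3903079 = 666660398069/775064583622 - 3903079 = -3025137633318374069/775064583622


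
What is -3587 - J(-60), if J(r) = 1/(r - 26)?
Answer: -308481/86 ≈ -3587.0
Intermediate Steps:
J(r) = 1/(-26 + r)
-3587 - J(-60) = -3587 - 1/(-26 - 60) = -3587 - 1/(-86) = -3587 - 1*(-1/86) = -3587 + 1/86 = -308481/86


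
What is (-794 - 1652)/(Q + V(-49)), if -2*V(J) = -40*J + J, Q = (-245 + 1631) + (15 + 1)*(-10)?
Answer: -4892/541 ≈ -9.0425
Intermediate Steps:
Q = 1226 (Q = 1386 + 16*(-10) = 1386 - 160 = 1226)
V(J) = 39*J/2 (V(J) = -(-40*J + J)/2 = -(-39)*J/2 = 39*J/2)
(-794 - 1652)/(Q + V(-49)) = (-794 - 1652)/(1226 + (39/2)*(-49)) = -2446/(1226 - 1911/2) = -2446/541/2 = -2446*2/541 = -4892/541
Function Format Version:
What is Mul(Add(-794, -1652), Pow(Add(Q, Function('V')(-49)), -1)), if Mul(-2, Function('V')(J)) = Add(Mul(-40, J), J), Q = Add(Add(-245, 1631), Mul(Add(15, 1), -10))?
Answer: Rational(-4892, 541) ≈ -9.0425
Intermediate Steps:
Q = 1226 (Q = Add(1386, Mul(16, -10)) = Add(1386, -160) = 1226)
Function('V')(J) = Mul(Rational(39, 2), J) (Function('V')(J) = Mul(Rational(-1, 2), Add(Mul(-40, J), J)) = Mul(Rational(-1, 2), Mul(-39, J)) = Mul(Rational(39, 2), J))
Mul(Add(-794, -1652), Pow(Add(Q, Function('V')(-49)), -1)) = Mul(Add(-794, -1652), Pow(Add(1226, Mul(Rational(39, 2), -49)), -1)) = Mul(-2446, Pow(Add(1226, Rational(-1911, 2)), -1)) = Mul(-2446, Pow(Rational(541, 2), -1)) = Mul(-2446, Rational(2, 541)) = Rational(-4892, 541)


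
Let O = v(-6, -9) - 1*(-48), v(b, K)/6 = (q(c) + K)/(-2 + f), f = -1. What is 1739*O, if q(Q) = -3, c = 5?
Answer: 125208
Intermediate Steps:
v(b, K) = 6 - 2*K (v(b, K) = 6*((-3 + K)/(-2 - 1)) = 6*((-3 + K)/(-3)) = 6*((-3 + K)*(-⅓)) = 6*(1 - K/3) = 6 - 2*K)
O = 72 (O = (6 - 2*(-9)) - 1*(-48) = (6 + 18) + 48 = 24 + 48 = 72)
1739*O = 1739*72 = 125208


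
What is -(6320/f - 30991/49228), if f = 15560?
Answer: 4277475/19149692 ≈ 0.22337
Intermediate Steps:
-(6320/f - 30991/49228) = -(6320/15560 - 30991/49228) = -(6320*(1/15560) - 30991*1/49228) = -(158/389 - 30991/49228) = -1*(-4277475/19149692) = 4277475/19149692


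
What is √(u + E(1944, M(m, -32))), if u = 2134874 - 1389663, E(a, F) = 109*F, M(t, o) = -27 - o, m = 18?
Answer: 2*√186439 ≈ 863.57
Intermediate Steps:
u = 745211
√(u + E(1944, M(m, -32))) = √(745211 + 109*(-27 - 1*(-32))) = √(745211 + 109*(-27 + 32)) = √(745211 + 109*5) = √(745211 + 545) = √745756 = 2*√186439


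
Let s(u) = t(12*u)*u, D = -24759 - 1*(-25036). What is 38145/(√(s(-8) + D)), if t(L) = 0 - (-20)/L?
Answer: 38145*√627/418 ≈ 2285.0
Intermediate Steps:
t(L) = 20/L (t(L) = 0 + 20/L = 20/L)
D = 277 (D = -24759 + 25036 = 277)
s(u) = 5/3 (s(u) = (20/((12*u)))*u = (20*(1/(12*u)))*u = (5/(3*u))*u = 5/3)
38145/(√(s(-8) + D)) = 38145/(√(5/3 + 277)) = 38145/(√(836/3)) = 38145/((2*√627/3)) = 38145*(√627/418) = 38145*√627/418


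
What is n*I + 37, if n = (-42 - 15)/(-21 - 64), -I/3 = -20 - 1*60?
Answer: 3365/17 ≈ 197.94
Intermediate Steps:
I = 240 (I = -3*(-20 - 1*60) = -3*(-20 - 60) = -3*(-80) = 240)
n = 57/85 (n = -57/(-85) = -57*(-1/85) = 57/85 ≈ 0.67059)
n*I + 37 = (57/85)*240 + 37 = 2736/17 + 37 = 3365/17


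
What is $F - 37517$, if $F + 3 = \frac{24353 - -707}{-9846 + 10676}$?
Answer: $- \frac{3111654}{83} \approx -37490.0$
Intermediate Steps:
$F = \frac{2257}{83}$ ($F = -3 + \frac{24353 - -707}{-9846 + 10676} = -3 + \frac{24353 + 707}{830} = -3 + 25060 \cdot \frac{1}{830} = -3 + \frac{2506}{83} = \frac{2257}{83} \approx 27.193$)
$F - 37517 = \frac{2257}{83} - 37517 = - \frac{3111654}{83}$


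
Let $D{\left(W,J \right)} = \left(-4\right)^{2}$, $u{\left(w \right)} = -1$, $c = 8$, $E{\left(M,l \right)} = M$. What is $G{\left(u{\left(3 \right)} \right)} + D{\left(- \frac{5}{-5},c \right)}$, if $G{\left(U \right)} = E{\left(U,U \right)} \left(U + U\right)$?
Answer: $18$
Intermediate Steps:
$D{\left(W,J \right)} = 16$
$G{\left(U \right)} = 2 U^{2}$ ($G{\left(U \right)} = U \left(U + U\right) = U 2 U = 2 U^{2}$)
$G{\left(u{\left(3 \right)} \right)} + D{\left(- \frac{5}{-5},c \right)} = 2 \left(-1\right)^{2} + 16 = 2 \cdot 1 + 16 = 2 + 16 = 18$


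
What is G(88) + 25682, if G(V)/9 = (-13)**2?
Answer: 27203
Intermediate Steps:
G(V) = 1521 (G(V) = 9*(-13)**2 = 9*169 = 1521)
G(88) + 25682 = 1521 + 25682 = 27203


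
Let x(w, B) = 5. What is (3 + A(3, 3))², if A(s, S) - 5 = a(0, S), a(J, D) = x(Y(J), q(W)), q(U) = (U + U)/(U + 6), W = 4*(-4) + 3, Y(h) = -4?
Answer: 169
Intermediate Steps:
W = -13 (W = -16 + 3 = -13)
q(U) = 2*U/(6 + U) (q(U) = (2*U)/(6 + U) = 2*U/(6 + U))
a(J, D) = 5
A(s, S) = 10 (A(s, S) = 5 + 5 = 10)
(3 + A(3, 3))² = (3 + 10)² = 13² = 169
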